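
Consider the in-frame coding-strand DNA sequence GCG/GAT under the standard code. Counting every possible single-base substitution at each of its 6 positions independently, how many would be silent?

Codon 1 (GCG, Ala): 3 synonymous substitutions.
Codon 2 (GAT, Asp): 1 synonymous substitution.
Total: 3 + 1 = 4.

4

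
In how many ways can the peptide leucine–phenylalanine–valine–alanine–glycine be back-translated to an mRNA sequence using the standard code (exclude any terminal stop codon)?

Leu: 6 codons.
Phe: 2 codons.
Val: 4 codons.
Ala: 4 codons.
Gly: 4 codons.
6 × 2 × 4 × 4 × 4 = 768.

768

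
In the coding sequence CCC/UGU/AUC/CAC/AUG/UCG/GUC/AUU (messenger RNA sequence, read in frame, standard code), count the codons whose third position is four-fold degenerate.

Codon 1 CCC (Pro): third position 4-fold.
Codon 2 UGU (Cys): third position 2-fold.
Codon 3 AUC (Ile): third position 3-fold.
Codon 4 CAC (His): third position 2-fold.
Codon 5 AUG (Met): third position 1-fold.
Codon 6 UCG (Ser): third position 4-fold.
Codon 7 GUC (Val): third position 4-fold.
Codon 8 AUU (Ile): third position 3-fold.
Four-fold degenerate third positions: 3.

3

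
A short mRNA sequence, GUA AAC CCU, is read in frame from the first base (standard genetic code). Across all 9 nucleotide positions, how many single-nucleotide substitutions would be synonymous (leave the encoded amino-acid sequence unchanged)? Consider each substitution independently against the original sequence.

Codon 1 (GUA, Val): 3 synonymous substitutions.
Codon 2 (AAC, Asn): 1 synonymous substitution.
Codon 3 (CCU, Pro): 3 synonymous substitutions.
Total: 3 + 1 + 3 = 7.

7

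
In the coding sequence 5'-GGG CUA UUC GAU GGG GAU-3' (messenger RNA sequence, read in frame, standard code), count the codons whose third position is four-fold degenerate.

Codon 1 GGG (Gly): third position 4-fold.
Codon 2 CUA (Leu): third position 4-fold.
Codon 3 UUC (Phe): third position 2-fold.
Codon 4 GAU (Asp): third position 2-fold.
Codon 5 GGG (Gly): third position 4-fold.
Codon 6 GAU (Asp): third position 2-fold.
Four-fold degenerate third positions: 3.

3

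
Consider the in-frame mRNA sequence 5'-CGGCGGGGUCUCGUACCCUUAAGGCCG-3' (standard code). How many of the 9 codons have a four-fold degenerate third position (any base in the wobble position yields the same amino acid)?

7

Codon 1 CGG (Arg): third position 4-fold.
Codon 2 CGG (Arg): third position 4-fold.
Codon 3 GGU (Gly): third position 4-fold.
Codon 4 CUC (Leu): third position 4-fold.
Codon 5 GUA (Val): third position 4-fold.
Codon 6 CCC (Pro): third position 4-fold.
Codon 7 UUA (Leu): third position 2-fold.
Codon 8 AGG (Arg): third position 2-fold.
Codon 9 CCG (Pro): third position 4-fold.
Four-fold degenerate third positions: 7.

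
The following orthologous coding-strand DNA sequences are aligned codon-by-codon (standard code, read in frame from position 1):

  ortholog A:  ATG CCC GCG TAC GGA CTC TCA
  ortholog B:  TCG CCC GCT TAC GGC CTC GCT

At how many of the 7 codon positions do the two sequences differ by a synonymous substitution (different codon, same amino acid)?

Codon 1: ATG Met / TCG Ser — nonsynonymous.
Codon 2: CCC Pro / CCC Pro — identical.
Codon 3: GCG Ala / GCT Ala — synonymous.
Codon 4: TAC Tyr / TAC Tyr — identical.
Codon 5: GGA Gly / GGC Gly — synonymous.
Codon 6: CTC Leu / CTC Leu — identical.
Codon 7: TCA Ser / GCT Ala — nonsynonymous.
Synonymous differences: 2.

2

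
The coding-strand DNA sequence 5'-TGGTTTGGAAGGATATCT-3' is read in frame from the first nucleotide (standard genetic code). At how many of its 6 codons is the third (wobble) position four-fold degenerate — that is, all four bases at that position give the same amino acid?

2

Codon 1 TGG (Trp): third position 1-fold.
Codon 2 TTT (Phe): third position 2-fold.
Codon 3 GGA (Gly): third position 4-fold.
Codon 4 AGG (Arg): third position 2-fold.
Codon 5 ATA (Ile): third position 3-fold.
Codon 6 TCT (Ser): third position 4-fold.
Four-fold degenerate third positions: 2.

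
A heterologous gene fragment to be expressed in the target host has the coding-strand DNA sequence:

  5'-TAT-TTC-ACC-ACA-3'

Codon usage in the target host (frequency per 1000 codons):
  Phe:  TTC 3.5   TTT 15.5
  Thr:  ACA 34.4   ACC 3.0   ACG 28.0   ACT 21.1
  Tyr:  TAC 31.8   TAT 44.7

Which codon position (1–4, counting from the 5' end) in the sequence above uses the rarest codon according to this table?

Codon 1 TAT (Tyr): 44.7 per 1000.
Codon 2 TTC (Phe): 3.5 per 1000.
Codon 3 ACC (Thr): 3.0 per 1000.
Codon 4 ACA (Thr): 34.4 per 1000.
Lowest frequency is 3.0 at codon 3.

3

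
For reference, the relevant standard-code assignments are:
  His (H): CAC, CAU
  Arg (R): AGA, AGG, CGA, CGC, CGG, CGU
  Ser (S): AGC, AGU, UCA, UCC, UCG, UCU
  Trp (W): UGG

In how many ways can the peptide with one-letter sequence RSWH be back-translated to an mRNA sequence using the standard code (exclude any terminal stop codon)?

72

Arg: 6 codons.
Ser: 6 codons.
Trp: 1 codon.
His: 2 codons.
6 × 6 × 1 × 2 = 72.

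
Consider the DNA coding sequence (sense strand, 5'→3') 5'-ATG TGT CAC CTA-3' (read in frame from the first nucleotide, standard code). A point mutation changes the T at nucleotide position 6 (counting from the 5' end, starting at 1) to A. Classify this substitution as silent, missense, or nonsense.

nonsense

Position 6 falls in codon 2: TGT → Cys.
After the substitution the codon is TGA → Stop.
The new codon is a stop codon, so this is a nonsense mutation.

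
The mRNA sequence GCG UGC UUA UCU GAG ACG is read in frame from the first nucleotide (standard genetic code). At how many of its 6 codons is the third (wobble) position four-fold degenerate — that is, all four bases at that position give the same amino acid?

3

Codon 1 GCG (Ala): third position 4-fold.
Codon 2 UGC (Cys): third position 2-fold.
Codon 3 UUA (Leu): third position 2-fold.
Codon 4 UCU (Ser): third position 4-fold.
Codon 5 GAG (Glu): third position 2-fold.
Codon 6 ACG (Thr): third position 4-fold.
Four-fold degenerate third positions: 3.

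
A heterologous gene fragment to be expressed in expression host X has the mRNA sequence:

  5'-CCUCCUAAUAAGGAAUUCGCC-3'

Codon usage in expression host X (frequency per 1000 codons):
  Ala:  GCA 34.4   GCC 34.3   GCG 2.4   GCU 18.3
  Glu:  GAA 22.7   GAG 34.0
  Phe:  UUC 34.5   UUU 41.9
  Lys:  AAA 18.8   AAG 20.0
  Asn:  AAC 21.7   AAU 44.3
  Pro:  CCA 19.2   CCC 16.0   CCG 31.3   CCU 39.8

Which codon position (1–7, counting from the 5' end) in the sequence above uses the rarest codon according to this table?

Codon 1 CCU (Pro): 39.8 per 1000.
Codon 2 CCU (Pro): 39.8 per 1000.
Codon 3 AAU (Asn): 44.3 per 1000.
Codon 4 AAG (Lys): 20.0 per 1000.
Codon 5 GAA (Glu): 22.7 per 1000.
Codon 6 UUC (Phe): 34.5 per 1000.
Codon 7 GCC (Ala): 34.3 per 1000.
Lowest frequency is 20.0 at codon 4.

4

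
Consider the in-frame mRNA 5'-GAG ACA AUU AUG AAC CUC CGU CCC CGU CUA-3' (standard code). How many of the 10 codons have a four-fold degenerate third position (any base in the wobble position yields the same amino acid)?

6

Codon 1 GAG (Glu): third position 2-fold.
Codon 2 ACA (Thr): third position 4-fold.
Codon 3 AUU (Ile): third position 3-fold.
Codon 4 AUG (Met): third position 1-fold.
Codon 5 AAC (Asn): third position 2-fold.
Codon 6 CUC (Leu): third position 4-fold.
Codon 7 CGU (Arg): third position 4-fold.
Codon 8 CCC (Pro): third position 4-fold.
Codon 9 CGU (Arg): third position 4-fold.
Codon 10 CUA (Leu): third position 4-fold.
Four-fold degenerate third positions: 6.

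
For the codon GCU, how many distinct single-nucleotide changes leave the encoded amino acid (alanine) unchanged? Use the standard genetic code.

3

Position 1: none → 0 synonymous.
Position 2: none → 0 synonymous.
Position 3: GCC, GCA, GCG → 3 synonymous.
Total: 0 + 0 + 3 = 3.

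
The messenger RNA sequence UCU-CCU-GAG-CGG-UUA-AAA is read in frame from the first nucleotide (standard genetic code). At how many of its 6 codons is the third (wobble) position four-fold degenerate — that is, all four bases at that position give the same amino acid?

Codon 1 UCU (Ser): third position 4-fold.
Codon 2 CCU (Pro): third position 4-fold.
Codon 3 GAG (Glu): third position 2-fold.
Codon 4 CGG (Arg): third position 4-fold.
Codon 5 UUA (Leu): third position 2-fold.
Codon 6 AAA (Lys): third position 2-fold.
Four-fold degenerate third positions: 3.

3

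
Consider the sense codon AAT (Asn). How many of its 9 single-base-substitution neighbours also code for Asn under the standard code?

Position 1: none → 0 synonymous.
Position 2: none → 0 synonymous.
Position 3: AAC → 1 synonymous.
Total: 0 + 0 + 1 = 1.

1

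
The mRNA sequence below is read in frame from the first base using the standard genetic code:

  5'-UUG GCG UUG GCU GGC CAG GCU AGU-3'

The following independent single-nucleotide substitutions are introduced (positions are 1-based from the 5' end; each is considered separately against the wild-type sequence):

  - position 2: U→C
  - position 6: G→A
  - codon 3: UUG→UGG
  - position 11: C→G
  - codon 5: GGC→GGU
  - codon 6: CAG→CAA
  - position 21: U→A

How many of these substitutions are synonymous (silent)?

Codon 1: UUG (Leu) → UCG (Ser) — missense.
Codon 2: GCG (Ala) → GCA (Ala) — synonymous.
Codon 3: UUG (Leu) → UGG (Trp) — missense.
Codon 4: GCU (Ala) → GGU (Gly) — missense.
Codon 5: GGC (Gly) → GGU (Gly) — synonymous.
Codon 6: CAG (Gln) → CAA (Gln) — synonymous.
Codon 7: GCU (Ala) → GCA (Ala) — synonymous.
Synonymous: 4 of 7.

4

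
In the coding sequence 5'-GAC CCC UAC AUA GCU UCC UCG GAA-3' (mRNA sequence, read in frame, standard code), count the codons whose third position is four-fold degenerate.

Codon 1 GAC (Asp): third position 2-fold.
Codon 2 CCC (Pro): third position 4-fold.
Codon 3 UAC (Tyr): third position 2-fold.
Codon 4 AUA (Ile): third position 3-fold.
Codon 5 GCU (Ala): third position 4-fold.
Codon 6 UCC (Ser): third position 4-fold.
Codon 7 UCG (Ser): third position 4-fold.
Codon 8 GAA (Glu): third position 2-fold.
Four-fold degenerate third positions: 4.

4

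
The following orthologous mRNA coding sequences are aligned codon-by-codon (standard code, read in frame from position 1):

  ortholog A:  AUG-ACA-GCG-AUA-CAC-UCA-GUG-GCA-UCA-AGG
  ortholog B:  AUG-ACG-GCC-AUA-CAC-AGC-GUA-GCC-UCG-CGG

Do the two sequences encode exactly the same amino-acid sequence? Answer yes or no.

Codon 1: AUG Met / AUG Met — identical.
Codon 2: ACA Thr / ACG Thr — synonymous.
Codon 3: GCG Ala / GCC Ala — synonymous.
Codon 4: AUA Ile / AUA Ile — identical.
Codon 5: CAC His / CAC His — identical.
Codon 6: UCA Ser / AGC Ser — synonymous.
Codon 7: GUG Val / GUA Val — synonymous.
Codon 8: GCA Ala / GCC Ala — synonymous.
Codon 9: UCA Ser / UCG Ser — synonymous.
Codon 10: AGG Arg / CGG Arg — synonymous.
Nonsynonymous differences: 0 → same protein.

yes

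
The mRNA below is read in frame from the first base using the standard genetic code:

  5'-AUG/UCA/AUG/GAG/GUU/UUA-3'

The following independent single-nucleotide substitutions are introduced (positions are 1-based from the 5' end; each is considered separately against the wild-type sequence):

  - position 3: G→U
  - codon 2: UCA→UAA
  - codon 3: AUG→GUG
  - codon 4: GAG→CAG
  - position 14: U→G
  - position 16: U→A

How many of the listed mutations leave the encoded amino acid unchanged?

Codon 1: AUG (Met) → AUU (Ile) — missense.
Codon 2: UCA (Ser) → UAA (Stop) — nonsense.
Codon 3: AUG (Met) → GUG (Val) — missense.
Codon 4: GAG (Glu) → CAG (Gln) — missense.
Codon 5: GUU (Val) → GGU (Gly) — missense.
Codon 6: UUA (Leu) → AUA (Ile) — missense.
Synonymous: 0 of 6.

0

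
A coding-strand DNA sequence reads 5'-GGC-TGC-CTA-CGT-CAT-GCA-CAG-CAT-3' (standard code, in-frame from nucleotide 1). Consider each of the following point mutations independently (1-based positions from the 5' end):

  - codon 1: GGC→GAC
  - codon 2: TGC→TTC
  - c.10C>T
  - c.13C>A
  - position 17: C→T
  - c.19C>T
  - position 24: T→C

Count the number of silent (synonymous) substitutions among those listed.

1

Codon 1: GGC (Gly) → GAC (Asp) — missense.
Codon 2: TGC (Cys) → TTC (Phe) — missense.
Codon 4: CGT (Arg) → TGT (Cys) — missense.
Codon 5: CAT (His) → AAT (Asn) — missense.
Codon 6: GCA (Ala) → GTA (Val) — missense.
Codon 7: CAG (Gln) → TAG (Stop) — nonsense.
Codon 8: CAT (His) → CAC (His) — synonymous.
Synonymous: 1 of 7.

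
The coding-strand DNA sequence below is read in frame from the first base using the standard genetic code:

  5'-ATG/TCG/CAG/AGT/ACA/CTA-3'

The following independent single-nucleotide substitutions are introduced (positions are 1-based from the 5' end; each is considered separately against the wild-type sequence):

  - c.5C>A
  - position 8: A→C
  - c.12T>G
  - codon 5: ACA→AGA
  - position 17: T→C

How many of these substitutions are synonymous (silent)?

0

Codon 2: TCG (Ser) → TAG (Stop) — nonsense.
Codon 3: CAG (Gln) → CCG (Pro) — missense.
Codon 4: AGT (Ser) → AGG (Arg) — missense.
Codon 5: ACA (Thr) → AGA (Arg) — missense.
Codon 6: CTA (Leu) → CCA (Pro) — missense.
Synonymous: 0 of 5.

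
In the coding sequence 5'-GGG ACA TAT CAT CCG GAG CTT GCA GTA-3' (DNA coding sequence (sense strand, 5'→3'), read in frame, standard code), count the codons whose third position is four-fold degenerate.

Codon 1 GGG (Gly): third position 4-fold.
Codon 2 ACA (Thr): third position 4-fold.
Codon 3 TAT (Tyr): third position 2-fold.
Codon 4 CAT (His): third position 2-fold.
Codon 5 CCG (Pro): third position 4-fold.
Codon 6 GAG (Glu): third position 2-fold.
Codon 7 CTT (Leu): third position 4-fold.
Codon 8 GCA (Ala): third position 4-fold.
Codon 9 GTA (Val): third position 4-fold.
Four-fold degenerate third positions: 6.

6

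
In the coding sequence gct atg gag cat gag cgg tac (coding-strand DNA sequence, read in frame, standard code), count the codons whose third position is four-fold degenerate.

Codon 1 GCT (Ala): third position 4-fold.
Codon 2 ATG (Met): third position 1-fold.
Codon 3 GAG (Glu): third position 2-fold.
Codon 4 CAT (His): third position 2-fold.
Codon 5 GAG (Glu): third position 2-fold.
Codon 6 CGG (Arg): third position 4-fold.
Codon 7 TAC (Tyr): third position 2-fold.
Four-fold degenerate third positions: 2.

2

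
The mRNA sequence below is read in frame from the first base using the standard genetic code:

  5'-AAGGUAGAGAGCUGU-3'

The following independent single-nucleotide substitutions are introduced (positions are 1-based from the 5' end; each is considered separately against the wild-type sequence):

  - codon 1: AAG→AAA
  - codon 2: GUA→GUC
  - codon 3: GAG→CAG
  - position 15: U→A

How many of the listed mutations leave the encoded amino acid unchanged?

Codon 1: AAG (Lys) → AAA (Lys) — synonymous.
Codon 2: GUA (Val) → GUC (Val) — synonymous.
Codon 3: GAG (Glu) → CAG (Gln) — missense.
Codon 5: UGU (Cys) → UGA (Stop) — nonsense.
Synonymous: 2 of 4.

2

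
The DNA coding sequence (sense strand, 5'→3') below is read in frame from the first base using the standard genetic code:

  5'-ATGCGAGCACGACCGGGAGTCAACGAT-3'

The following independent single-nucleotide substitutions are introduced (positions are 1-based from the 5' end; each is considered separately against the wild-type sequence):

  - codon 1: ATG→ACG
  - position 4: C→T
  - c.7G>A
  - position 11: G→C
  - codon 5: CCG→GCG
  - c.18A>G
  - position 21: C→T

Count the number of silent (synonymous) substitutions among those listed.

2

Codon 1: ATG (Met) → ACG (Thr) — missense.
Codon 2: CGA (Arg) → TGA (Stop) — nonsense.
Codon 3: GCA (Ala) → ACA (Thr) — missense.
Codon 4: CGA (Arg) → CCA (Pro) — missense.
Codon 5: CCG (Pro) → GCG (Ala) — missense.
Codon 6: GGA (Gly) → GGG (Gly) — synonymous.
Codon 7: GTC (Val) → GTT (Val) — synonymous.
Synonymous: 2 of 7.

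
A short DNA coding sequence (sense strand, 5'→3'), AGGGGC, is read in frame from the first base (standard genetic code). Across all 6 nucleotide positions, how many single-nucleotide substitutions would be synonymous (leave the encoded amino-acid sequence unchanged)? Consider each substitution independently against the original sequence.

5

Codon 1 (AGG, Arg): 2 synonymous substitutions.
Codon 2 (GGC, Gly): 3 synonymous substitutions.
Total: 2 + 3 = 5.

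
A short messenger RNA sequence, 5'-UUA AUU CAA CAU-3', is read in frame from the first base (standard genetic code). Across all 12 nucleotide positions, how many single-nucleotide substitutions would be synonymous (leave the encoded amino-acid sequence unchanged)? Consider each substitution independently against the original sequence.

Codon 1 (UUA, Leu): 2 synonymous substitutions.
Codon 2 (AUU, Ile): 2 synonymous substitutions.
Codon 3 (CAA, Gln): 1 synonymous substitution.
Codon 4 (CAU, His): 1 synonymous substitution.
Total: 2 + 2 + 1 + 1 = 6.

6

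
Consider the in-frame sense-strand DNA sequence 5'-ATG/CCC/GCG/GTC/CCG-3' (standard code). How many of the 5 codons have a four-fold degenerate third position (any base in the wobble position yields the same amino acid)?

Codon 1 ATG (Met): third position 1-fold.
Codon 2 CCC (Pro): third position 4-fold.
Codon 3 GCG (Ala): third position 4-fold.
Codon 4 GTC (Val): third position 4-fold.
Codon 5 CCG (Pro): third position 4-fold.
Four-fold degenerate third positions: 4.

4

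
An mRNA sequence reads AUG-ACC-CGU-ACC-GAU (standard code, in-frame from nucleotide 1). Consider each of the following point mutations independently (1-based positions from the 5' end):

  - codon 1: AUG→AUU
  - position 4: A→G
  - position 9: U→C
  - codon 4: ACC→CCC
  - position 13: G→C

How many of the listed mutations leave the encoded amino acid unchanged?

Codon 1: AUG (Met) → AUU (Ile) — missense.
Codon 2: ACC (Thr) → GCC (Ala) — missense.
Codon 3: CGU (Arg) → CGC (Arg) — synonymous.
Codon 4: ACC (Thr) → CCC (Pro) — missense.
Codon 5: GAU (Asp) → CAU (His) — missense.
Synonymous: 1 of 5.

1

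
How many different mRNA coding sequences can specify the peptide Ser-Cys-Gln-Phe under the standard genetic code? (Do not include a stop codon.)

48

Ser: 6 codons.
Cys: 2 codons.
Gln: 2 codons.
Phe: 2 codons.
6 × 2 × 2 × 2 = 48.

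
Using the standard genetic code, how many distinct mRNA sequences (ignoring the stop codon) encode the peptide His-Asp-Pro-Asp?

His: 2 codons.
Asp: 2 codons.
Pro: 4 codons.
Asp: 2 codons.
2 × 2 × 4 × 2 = 32.

32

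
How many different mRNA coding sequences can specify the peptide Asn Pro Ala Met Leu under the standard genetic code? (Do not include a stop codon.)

192

Asn: 2 codons.
Pro: 4 codons.
Ala: 4 codons.
Met: 1 codon.
Leu: 6 codons.
2 × 4 × 4 × 1 × 6 = 192.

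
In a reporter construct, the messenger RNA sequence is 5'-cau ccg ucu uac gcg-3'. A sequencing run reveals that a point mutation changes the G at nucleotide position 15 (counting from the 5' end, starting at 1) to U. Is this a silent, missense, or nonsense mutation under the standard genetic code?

Position 15 falls in codon 5: GCG → Ala.
After the substitution the codon is GCU → Ala.
Both encode Ala, so the change is synonymous.

silent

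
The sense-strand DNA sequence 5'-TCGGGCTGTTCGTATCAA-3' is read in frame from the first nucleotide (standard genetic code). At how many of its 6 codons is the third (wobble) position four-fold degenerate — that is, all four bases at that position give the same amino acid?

Codon 1 TCG (Ser): third position 4-fold.
Codon 2 GGC (Gly): third position 4-fold.
Codon 3 TGT (Cys): third position 2-fold.
Codon 4 TCG (Ser): third position 4-fold.
Codon 5 TAT (Tyr): third position 2-fold.
Codon 6 CAA (Gln): third position 2-fold.
Four-fold degenerate third positions: 3.

3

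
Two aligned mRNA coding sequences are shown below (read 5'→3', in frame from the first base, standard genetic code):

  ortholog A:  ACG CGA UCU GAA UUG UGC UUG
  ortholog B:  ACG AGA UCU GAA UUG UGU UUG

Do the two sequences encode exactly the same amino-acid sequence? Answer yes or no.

yes

Codon 1: ACG Thr / ACG Thr — identical.
Codon 2: CGA Arg / AGA Arg — synonymous.
Codon 3: UCU Ser / UCU Ser — identical.
Codon 4: GAA Glu / GAA Glu — identical.
Codon 5: UUG Leu / UUG Leu — identical.
Codon 6: UGC Cys / UGU Cys — synonymous.
Codon 7: UUG Leu / UUG Leu — identical.
Nonsynonymous differences: 0 → same protein.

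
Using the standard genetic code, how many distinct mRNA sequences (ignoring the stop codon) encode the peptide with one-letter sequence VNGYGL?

Val: 4 codons.
Asn: 2 codons.
Gly: 4 codons.
Tyr: 2 codons.
Gly: 4 codons.
Leu: 6 codons.
4 × 2 × 4 × 2 × 4 × 6 = 1536.

1536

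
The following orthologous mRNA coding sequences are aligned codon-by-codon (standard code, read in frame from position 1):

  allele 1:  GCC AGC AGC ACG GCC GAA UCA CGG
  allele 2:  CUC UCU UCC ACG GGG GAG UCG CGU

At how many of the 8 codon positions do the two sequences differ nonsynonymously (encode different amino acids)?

Codon 1: GCC Ala / CUC Leu — nonsynonymous.
Codon 2: AGC Ser / UCU Ser — synonymous.
Codon 3: AGC Ser / UCC Ser — synonymous.
Codon 4: ACG Thr / ACG Thr — identical.
Codon 5: GCC Ala / GGG Gly — nonsynonymous.
Codon 6: GAA Glu / GAG Glu — synonymous.
Codon 7: UCA Ser / UCG Ser — synonymous.
Codon 8: CGG Arg / CGU Arg — synonymous.
Nonsynonymous differences: 2.

2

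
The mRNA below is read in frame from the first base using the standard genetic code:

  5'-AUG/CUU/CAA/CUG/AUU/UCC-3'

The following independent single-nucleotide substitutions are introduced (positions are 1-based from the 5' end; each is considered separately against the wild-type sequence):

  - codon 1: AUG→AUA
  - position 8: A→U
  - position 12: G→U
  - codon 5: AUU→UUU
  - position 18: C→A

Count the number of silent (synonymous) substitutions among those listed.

Codon 1: AUG (Met) → AUA (Ile) — missense.
Codon 3: CAA (Gln) → CUA (Leu) — missense.
Codon 4: CUG (Leu) → CUU (Leu) — synonymous.
Codon 5: AUU (Ile) → UUU (Phe) — missense.
Codon 6: UCC (Ser) → UCA (Ser) — synonymous.
Synonymous: 2 of 5.

2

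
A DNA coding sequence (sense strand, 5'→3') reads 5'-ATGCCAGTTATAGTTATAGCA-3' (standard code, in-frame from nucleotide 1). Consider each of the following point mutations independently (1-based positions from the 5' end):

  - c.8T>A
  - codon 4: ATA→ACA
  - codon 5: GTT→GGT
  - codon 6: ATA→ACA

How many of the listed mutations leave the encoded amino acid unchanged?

0

Codon 3: GTT (Val) → GAT (Asp) — missense.
Codon 4: ATA (Ile) → ACA (Thr) — missense.
Codon 5: GTT (Val) → GGT (Gly) — missense.
Codon 6: ATA (Ile) → ACA (Thr) — missense.
Synonymous: 0 of 4.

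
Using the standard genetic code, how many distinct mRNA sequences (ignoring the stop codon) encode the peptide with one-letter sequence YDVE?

32

Tyr: 2 codons.
Asp: 2 codons.
Val: 4 codons.
Glu: 2 codons.
2 × 2 × 4 × 2 = 32.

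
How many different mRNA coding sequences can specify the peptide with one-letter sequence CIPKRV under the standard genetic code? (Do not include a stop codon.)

1152

Cys: 2 codons.
Ile: 3 codons.
Pro: 4 codons.
Lys: 2 codons.
Arg: 6 codons.
Val: 4 codons.
2 × 3 × 4 × 2 × 6 × 4 = 1152.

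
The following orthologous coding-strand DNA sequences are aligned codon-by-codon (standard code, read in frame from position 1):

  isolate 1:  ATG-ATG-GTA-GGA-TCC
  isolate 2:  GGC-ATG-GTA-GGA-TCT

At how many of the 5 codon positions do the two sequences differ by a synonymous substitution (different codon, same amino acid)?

Codon 1: ATG Met / GGC Gly — nonsynonymous.
Codon 2: ATG Met / ATG Met — identical.
Codon 3: GTA Val / GTA Val — identical.
Codon 4: GGA Gly / GGA Gly — identical.
Codon 5: TCC Ser / TCT Ser — synonymous.
Synonymous differences: 1.

1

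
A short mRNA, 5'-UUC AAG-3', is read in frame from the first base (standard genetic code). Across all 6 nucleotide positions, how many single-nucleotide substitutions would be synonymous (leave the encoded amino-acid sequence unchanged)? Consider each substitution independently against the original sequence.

2

Codon 1 (UUC, Phe): 1 synonymous substitution.
Codon 2 (AAG, Lys): 1 synonymous substitution.
Total: 1 + 1 = 2.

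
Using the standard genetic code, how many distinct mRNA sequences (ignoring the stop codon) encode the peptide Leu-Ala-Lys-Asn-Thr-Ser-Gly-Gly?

36864

Leu: 6 codons.
Ala: 4 codons.
Lys: 2 codons.
Asn: 2 codons.
Thr: 4 codons.
Ser: 6 codons.
Gly: 4 codons.
Gly: 4 codons.
6 × 4 × 2 × 2 × 4 × 6 × 4 × 4 = 36864.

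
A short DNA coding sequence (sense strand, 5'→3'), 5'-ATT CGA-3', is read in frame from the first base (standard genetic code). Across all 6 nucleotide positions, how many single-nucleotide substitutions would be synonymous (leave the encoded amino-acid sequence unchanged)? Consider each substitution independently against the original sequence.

Codon 1 (ATT, Ile): 2 synonymous substitutions.
Codon 2 (CGA, Arg): 4 synonymous substitutions.
Total: 2 + 4 = 6.

6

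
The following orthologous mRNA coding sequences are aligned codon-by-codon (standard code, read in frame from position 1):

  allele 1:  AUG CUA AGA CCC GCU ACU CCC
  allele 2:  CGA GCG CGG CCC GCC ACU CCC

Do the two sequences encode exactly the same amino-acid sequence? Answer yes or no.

Codon 1: AUG Met / CGA Arg — nonsynonymous.
Codon 2: CUA Leu / GCG Ala — nonsynonymous.
Codon 3: AGA Arg / CGG Arg — synonymous.
Codon 4: CCC Pro / CCC Pro — identical.
Codon 5: GCU Ala / GCC Ala — synonymous.
Codon 6: ACU Thr / ACU Thr — identical.
Codon 7: CCC Pro / CCC Pro — identical.
Nonsynonymous differences: 2 → different protein.

no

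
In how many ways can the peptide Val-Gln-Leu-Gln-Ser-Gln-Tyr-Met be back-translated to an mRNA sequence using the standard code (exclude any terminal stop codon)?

Val: 4 codons.
Gln: 2 codons.
Leu: 6 codons.
Gln: 2 codons.
Ser: 6 codons.
Gln: 2 codons.
Tyr: 2 codons.
Met: 1 codon.
4 × 2 × 6 × 2 × 6 × 2 × 2 × 1 = 2304.

2304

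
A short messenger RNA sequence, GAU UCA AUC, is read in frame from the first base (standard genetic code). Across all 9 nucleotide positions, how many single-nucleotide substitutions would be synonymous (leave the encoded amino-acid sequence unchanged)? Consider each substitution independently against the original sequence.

6

Codon 1 (GAU, Asp): 1 synonymous substitution.
Codon 2 (UCA, Ser): 3 synonymous substitutions.
Codon 3 (AUC, Ile): 2 synonymous substitutions.
Total: 1 + 3 + 2 = 6.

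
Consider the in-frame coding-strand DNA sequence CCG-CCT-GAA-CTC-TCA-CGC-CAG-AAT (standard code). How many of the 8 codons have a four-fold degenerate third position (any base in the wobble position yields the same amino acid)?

5

Codon 1 CCG (Pro): third position 4-fold.
Codon 2 CCT (Pro): third position 4-fold.
Codon 3 GAA (Glu): third position 2-fold.
Codon 4 CTC (Leu): third position 4-fold.
Codon 5 TCA (Ser): third position 4-fold.
Codon 6 CGC (Arg): third position 4-fold.
Codon 7 CAG (Gln): third position 2-fold.
Codon 8 AAT (Asn): third position 2-fold.
Four-fold degenerate third positions: 5.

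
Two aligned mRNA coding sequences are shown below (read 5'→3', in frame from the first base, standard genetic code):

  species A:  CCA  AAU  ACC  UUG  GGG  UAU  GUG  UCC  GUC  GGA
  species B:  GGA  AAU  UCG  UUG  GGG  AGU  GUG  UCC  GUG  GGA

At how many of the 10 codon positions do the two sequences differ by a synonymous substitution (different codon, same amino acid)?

1

Codon 1: CCA Pro / GGA Gly — nonsynonymous.
Codon 2: AAU Asn / AAU Asn — identical.
Codon 3: ACC Thr / UCG Ser — nonsynonymous.
Codon 4: UUG Leu / UUG Leu — identical.
Codon 5: GGG Gly / GGG Gly — identical.
Codon 6: UAU Tyr / AGU Ser — nonsynonymous.
Codon 7: GUG Val / GUG Val — identical.
Codon 8: UCC Ser / UCC Ser — identical.
Codon 9: GUC Val / GUG Val — synonymous.
Codon 10: GGA Gly / GGA Gly — identical.
Synonymous differences: 1.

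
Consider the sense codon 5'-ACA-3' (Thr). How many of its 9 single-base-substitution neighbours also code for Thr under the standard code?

3

Position 1: none → 0 synonymous.
Position 2: none → 0 synonymous.
Position 3: ACU, ACC, ACG → 3 synonymous.
Total: 0 + 0 + 3 = 3.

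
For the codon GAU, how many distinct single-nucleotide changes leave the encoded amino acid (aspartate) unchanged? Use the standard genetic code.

Position 1: none → 0 synonymous.
Position 2: none → 0 synonymous.
Position 3: GAC → 1 synonymous.
Total: 0 + 0 + 1 = 1.

1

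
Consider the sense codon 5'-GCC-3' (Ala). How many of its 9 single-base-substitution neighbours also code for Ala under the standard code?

3

Position 1: none → 0 synonymous.
Position 2: none → 0 synonymous.
Position 3: GCT, GCA, GCG → 3 synonymous.
Total: 0 + 0 + 3 = 3.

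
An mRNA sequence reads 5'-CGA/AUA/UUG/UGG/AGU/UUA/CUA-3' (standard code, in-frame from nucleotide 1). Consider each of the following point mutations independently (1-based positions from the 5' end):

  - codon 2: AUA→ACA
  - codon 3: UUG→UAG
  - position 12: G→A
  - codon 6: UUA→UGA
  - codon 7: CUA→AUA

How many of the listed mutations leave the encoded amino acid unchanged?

Codon 2: AUA (Ile) → ACA (Thr) — missense.
Codon 3: UUG (Leu) → UAG (Stop) — nonsense.
Codon 4: UGG (Trp) → UGA (Stop) — nonsense.
Codon 6: UUA (Leu) → UGA (Stop) — nonsense.
Codon 7: CUA (Leu) → AUA (Ile) — missense.
Synonymous: 0 of 5.

0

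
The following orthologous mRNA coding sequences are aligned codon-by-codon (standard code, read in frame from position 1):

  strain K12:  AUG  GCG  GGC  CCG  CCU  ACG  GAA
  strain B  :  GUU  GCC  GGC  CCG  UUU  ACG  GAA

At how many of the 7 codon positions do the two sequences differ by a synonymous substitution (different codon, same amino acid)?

1

Codon 1: AUG Met / GUU Val — nonsynonymous.
Codon 2: GCG Ala / GCC Ala — synonymous.
Codon 3: GGC Gly / GGC Gly — identical.
Codon 4: CCG Pro / CCG Pro — identical.
Codon 5: CCU Pro / UUU Phe — nonsynonymous.
Codon 6: ACG Thr / ACG Thr — identical.
Codon 7: GAA Glu / GAA Glu — identical.
Synonymous differences: 1.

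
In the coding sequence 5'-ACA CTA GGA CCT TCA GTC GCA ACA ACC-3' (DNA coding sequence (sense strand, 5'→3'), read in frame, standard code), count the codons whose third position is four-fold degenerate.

9

Codon 1 ACA (Thr): third position 4-fold.
Codon 2 CTA (Leu): third position 4-fold.
Codon 3 GGA (Gly): third position 4-fold.
Codon 4 CCT (Pro): third position 4-fold.
Codon 5 TCA (Ser): third position 4-fold.
Codon 6 GTC (Val): third position 4-fold.
Codon 7 GCA (Ala): third position 4-fold.
Codon 8 ACA (Thr): third position 4-fold.
Codon 9 ACC (Thr): third position 4-fold.
Four-fold degenerate third positions: 9.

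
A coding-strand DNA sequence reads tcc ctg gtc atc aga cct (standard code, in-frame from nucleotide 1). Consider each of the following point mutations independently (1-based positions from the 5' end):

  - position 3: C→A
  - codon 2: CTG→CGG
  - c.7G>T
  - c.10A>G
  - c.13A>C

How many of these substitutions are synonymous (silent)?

Codon 1: TCC (Ser) → TCA (Ser) — synonymous.
Codon 2: CTG (Leu) → CGG (Arg) — missense.
Codon 3: GTC (Val) → TTC (Phe) — missense.
Codon 4: ATC (Ile) → GTC (Val) — missense.
Codon 5: AGA (Arg) → CGA (Arg) — synonymous.
Synonymous: 2 of 5.

2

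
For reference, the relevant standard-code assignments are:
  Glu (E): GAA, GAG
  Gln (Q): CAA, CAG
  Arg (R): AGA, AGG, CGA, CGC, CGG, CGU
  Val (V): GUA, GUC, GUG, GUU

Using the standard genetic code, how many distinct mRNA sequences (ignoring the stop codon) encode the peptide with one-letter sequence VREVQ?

384

Val: 4 codons.
Arg: 6 codons.
Glu: 2 codons.
Val: 4 codons.
Gln: 2 codons.
4 × 6 × 2 × 4 × 2 = 384.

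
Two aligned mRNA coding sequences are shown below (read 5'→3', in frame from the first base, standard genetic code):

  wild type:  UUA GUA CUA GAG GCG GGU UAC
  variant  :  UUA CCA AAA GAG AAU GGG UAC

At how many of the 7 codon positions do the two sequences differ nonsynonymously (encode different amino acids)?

Codon 1: UUA Leu / UUA Leu — identical.
Codon 2: GUA Val / CCA Pro — nonsynonymous.
Codon 3: CUA Leu / AAA Lys — nonsynonymous.
Codon 4: GAG Glu / GAG Glu — identical.
Codon 5: GCG Ala / AAU Asn — nonsynonymous.
Codon 6: GGU Gly / GGG Gly — synonymous.
Codon 7: UAC Tyr / UAC Tyr — identical.
Nonsynonymous differences: 3.

3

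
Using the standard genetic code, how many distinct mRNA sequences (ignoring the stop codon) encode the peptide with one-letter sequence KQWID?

Lys: 2 codons.
Gln: 2 codons.
Trp: 1 codon.
Ile: 3 codons.
Asp: 2 codons.
2 × 2 × 1 × 3 × 2 = 24.

24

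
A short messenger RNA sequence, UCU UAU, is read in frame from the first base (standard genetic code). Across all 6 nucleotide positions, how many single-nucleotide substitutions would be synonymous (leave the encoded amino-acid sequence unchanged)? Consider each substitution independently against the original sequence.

4

Codon 1 (UCU, Ser): 3 synonymous substitutions.
Codon 2 (UAU, Tyr): 1 synonymous substitution.
Total: 3 + 1 = 4.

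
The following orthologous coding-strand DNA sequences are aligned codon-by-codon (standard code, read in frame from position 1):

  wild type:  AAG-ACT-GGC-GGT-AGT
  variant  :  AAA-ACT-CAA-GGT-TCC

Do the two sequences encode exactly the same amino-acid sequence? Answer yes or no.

Codon 1: AAG Lys / AAA Lys — synonymous.
Codon 2: ACT Thr / ACT Thr — identical.
Codon 3: GGC Gly / CAA Gln — nonsynonymous.
Codon 4: GGT Gly / GGT Gly — identical.
Codon 5: AGT Ser / TCC Ser — synonymous.
Nonsynonymous differences: 1 → different protein.

no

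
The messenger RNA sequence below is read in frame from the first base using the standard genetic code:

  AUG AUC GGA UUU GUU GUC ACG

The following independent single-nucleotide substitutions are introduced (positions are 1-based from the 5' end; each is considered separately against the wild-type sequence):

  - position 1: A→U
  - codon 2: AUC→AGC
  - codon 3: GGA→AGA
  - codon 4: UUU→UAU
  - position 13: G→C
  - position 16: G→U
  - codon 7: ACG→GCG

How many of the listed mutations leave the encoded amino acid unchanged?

Codon 1: AUG (Met) → UUG (Leu) — missense.
Codon 2: AUC (Ile) → AGC (Ser) — missense.
Codon 3: GGA (Gly) → AGA (Arg) — missense.
Codon 4: UUU (Phe) → UAU (Tyr) — missense.
Codon 5: GUU (Val) → CUU (Leu) — missense.
Codon 6: GUC (Val) → UUC (Phe) — missense.
Codon 7: ACG (Thr) → GCG (Ala) — missense.
Synonymous: 0 of 7.

0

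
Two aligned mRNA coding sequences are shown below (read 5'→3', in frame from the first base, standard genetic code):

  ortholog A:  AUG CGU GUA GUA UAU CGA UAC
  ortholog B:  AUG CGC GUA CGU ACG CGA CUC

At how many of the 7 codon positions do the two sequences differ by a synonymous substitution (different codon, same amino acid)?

Codon 1: AUG Met / AUG Met — identical.
Codon 2: CGU Arg / CGC Arg — synonymous.
Codon 3: GUA Val / GUA Val — identical.
Codon 4: GUA Val / CGU Arg — nonsynonymous.
Codon 5: UAU Tyr / ACG Thr — nonsynonymous.
Codon 6: CGA Arg / CGA Arg — identical.
Codon 7: UAC Tyr / CUC Leu — nonsynonymous.
Synonymous differences: 1.

1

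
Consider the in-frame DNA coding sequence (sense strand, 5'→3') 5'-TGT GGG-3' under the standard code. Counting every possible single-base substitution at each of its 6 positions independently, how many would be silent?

4

Codon 1 (TGT, Cys): 1 synonymous substitution.
Codon 2 (GGG, Gly): 3 synonymous substitutions.
Total: 1 + 3 = 4.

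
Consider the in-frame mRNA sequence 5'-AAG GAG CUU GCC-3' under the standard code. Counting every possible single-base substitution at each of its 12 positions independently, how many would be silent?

8

Codon 1 (AAG, Lys): 1 synonymous substitution.
Codon 2 (GAG, Glu): 1 synonymous substitution.
Codon 3 (CUU, Leu): 3 synonymous substitutions.
Codon 4 (GCC, Ala): 3 synonymous substitutions.
Total: 1 + 1 + 3 + 3 = 8.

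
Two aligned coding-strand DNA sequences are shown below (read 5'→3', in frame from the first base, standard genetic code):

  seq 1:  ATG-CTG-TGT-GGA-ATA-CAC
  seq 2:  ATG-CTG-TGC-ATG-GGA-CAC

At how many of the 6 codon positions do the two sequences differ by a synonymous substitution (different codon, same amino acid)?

Codon 1: ATG Met / ATG Met — identical.
Codon 2: CTG Leu / CTG Leu — identical.
Codon 3: TGT Cys / TGC Cys — synonymous.
Codon 4: GGA Gly / ATG Met — nonsynonymous.
Codon 5: ATA Ile / GGA Gly — nonsynonymous.
Codon 6: CAC His / CAC His — identical.
Synonymous differences: 1.

1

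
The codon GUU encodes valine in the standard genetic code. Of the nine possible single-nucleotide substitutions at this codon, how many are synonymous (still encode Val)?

Position 1: none → 0 synonymous.
Position 2: none → 0 synonymous.
Position 3: GUC, GUA, GUG → 3 synonymous.
Total: 0 + 0 + 3 = 3.

3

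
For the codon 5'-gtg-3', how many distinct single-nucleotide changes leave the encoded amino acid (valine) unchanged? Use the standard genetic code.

3

Position 1: none → 0 synonymous.
Position 2: none → 0 synonymous.
Position 3: GTT, GTC, GTA → 3 synonymous.
Total: 0 + 0 + 3 = 3.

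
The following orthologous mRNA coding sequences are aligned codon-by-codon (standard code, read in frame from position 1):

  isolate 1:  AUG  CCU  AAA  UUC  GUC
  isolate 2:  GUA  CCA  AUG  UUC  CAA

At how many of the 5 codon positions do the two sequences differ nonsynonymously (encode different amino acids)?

3

Codon 1: AUG Met / GUA Val — nonsynonymous.
Codon 2: CCU Pro / CCA Pro — synonymous.
Codon 3: AAA Lys / AUG Met — nonsynonymous.
Codon 4: UUC Phe / UUC Phe — identical.
Codon 5: GUC Val / CAA Gln — nonsynonymous.
Nonsynonymous differences: 3.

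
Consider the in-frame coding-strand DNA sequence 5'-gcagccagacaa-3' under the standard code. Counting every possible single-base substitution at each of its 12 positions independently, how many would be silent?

Codon 1 (GCA, Ala): 3 synonymous substitutions.
Codon 2 (GCC, Ala): 3 synonymous substitutions.
Codon 3 (AGA, Arg): 2 synonymous substitutions.
Codon 4 (CAA, Gln): 1 synonymous substitution.
Total: 3 + 3 + 2 + 1 = 9.

9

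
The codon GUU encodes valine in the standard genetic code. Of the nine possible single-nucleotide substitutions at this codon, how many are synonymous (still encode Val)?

3

Position 1: none → 0 synonymous.
Position 2: none → 0 synonymous.
Position 3: GUC, GUA, GUG → 3 synonymous.
Total: 0 + 0 + 3 = 3.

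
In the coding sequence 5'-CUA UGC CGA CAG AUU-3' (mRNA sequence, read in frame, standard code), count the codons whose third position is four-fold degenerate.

2

Codon 1 CUA (Leu): third position 4-fold.
Codon 2 UGC (Cys): third position 2-fold.
Codon 3 CGA (Arg): third position 4-fold.
Codon 4 CAG (Gln): third position 2-fold.
Codon 5 AUU (Ile): third position 3-fold.
Four-fold degenerate third positions: 2.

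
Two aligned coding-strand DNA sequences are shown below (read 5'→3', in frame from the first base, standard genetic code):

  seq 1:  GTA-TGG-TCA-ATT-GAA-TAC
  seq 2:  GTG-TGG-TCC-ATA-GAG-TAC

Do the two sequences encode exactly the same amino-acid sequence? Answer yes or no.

yes

Codon 1: GTA Val / GTG Val — synonymous.
Codon 2: TGG Trp / TGG Trp — identical.
Codon 3: TCA Ser / TCC Ser — synonymous.
Codon 4: ATT Ile / ATA Ile — synonymous.
Codon 5: GAA Glu / GAG Glu — synonymous.
Codon 6: TAC Tyr / TAC Tyr — identical.
Nonsynonymous differences: 0 → same protein.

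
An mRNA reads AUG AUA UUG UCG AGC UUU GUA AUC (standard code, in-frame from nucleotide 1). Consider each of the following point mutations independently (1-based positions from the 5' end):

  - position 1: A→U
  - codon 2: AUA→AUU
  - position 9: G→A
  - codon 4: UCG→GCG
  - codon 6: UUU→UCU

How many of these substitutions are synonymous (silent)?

2

Codon 1: AUG (Met) → UUG (Leu) — missense.
Codon 2: AUA (Ile) → AUU (Ile) — synonymous.
Codon 3: UUG (Leu) → UUA (Leu) — synonymous.
Codon 4: UCG (Ser) → GCG (Ala) — missense.
Codon 6: UUU (Phe) → UCU (Ser) — missense.
Synonymous: 2 of 5.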